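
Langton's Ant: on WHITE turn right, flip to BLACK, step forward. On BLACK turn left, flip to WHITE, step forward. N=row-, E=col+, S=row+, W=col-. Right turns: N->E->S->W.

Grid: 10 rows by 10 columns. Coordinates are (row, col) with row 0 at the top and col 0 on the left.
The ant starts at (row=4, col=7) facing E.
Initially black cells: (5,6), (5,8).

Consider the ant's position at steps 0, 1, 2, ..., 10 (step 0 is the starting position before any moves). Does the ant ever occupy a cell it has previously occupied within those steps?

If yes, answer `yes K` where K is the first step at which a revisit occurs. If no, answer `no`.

Answer: yes 6

Derivation:
Step 1: on WHITE (4,7): turn R to S, flip to black, move to (5,7). |black|=3 — new cell
Step 2: on WHITE (5,7): turn R to W, flip to black, move to (5,6). |black|=4 — new cell
Step 3: on BLACK (5,6): turn L to S, flip to white, move to (6,6). |black|=3 — new cell
Step 4: on WHITE (6,6): turn R to W, flip to black, move to (6,5). |black|=4 — new cell
Step 5: on WHITE (6,5): turn R to N, flip to black, move to (5,5). |black|=5 — new cell
Step 6: on WHITE (5,5): turn R to E, flip to black, move to (5,6). |black|=6 — REVISIT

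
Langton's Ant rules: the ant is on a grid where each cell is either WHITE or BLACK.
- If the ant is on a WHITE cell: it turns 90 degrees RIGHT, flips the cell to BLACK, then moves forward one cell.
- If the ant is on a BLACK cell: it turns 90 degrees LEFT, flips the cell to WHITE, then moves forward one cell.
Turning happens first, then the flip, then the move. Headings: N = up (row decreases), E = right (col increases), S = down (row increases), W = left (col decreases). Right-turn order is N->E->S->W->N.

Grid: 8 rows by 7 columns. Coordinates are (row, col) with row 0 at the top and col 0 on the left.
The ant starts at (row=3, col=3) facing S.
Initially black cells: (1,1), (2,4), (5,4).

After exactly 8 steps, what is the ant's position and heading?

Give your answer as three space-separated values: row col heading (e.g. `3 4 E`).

Step 1: on WHITE (3,3): turn R to W, flip to black, move to (3,2). |black|=4
Step 2: on WHITE (3,2): turn R to N, flip to black, move to (2,2). |black|=5
Step 3: on WHITE (2,2): turn R to E, flip to black, move to (2,3). |black|=6
Step 4: on WHITE (2,3): turn R to S, flip to black, move to (3,3). |black|=7
Step 5: on BLACK (3,3): turn L to E, flip to white, move to (3,4). |black|=6
Step 6: on WHITE (3,4): turn R to S, flip to black, move to (4,4). |black|=7
Step 7: on WHITE (4,4): turn R to W, flip to black, move to (4,3). |black|=8
Step 8: on WHITE (4,3): turn R to N, flip to black, move to (3,3). |black|=9

Answer: 3 3 N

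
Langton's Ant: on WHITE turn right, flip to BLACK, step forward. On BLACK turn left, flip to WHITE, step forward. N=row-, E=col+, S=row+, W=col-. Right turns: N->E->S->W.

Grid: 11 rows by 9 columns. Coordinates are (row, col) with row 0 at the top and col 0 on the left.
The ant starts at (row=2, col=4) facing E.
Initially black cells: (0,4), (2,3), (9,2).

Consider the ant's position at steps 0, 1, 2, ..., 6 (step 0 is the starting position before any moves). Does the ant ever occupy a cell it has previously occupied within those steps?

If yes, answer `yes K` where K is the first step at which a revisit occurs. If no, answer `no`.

Step 1: on WHITE (2,4): turn R to S, flip to black, move to (3,4). |black|=4 — new cell
Step 2: on WHITE (3,4): turn R to W, flip to black, move to (3,3). |black|=5 — new cell
Step 3: on WHITE (3,3): turn R to N, flip to black, move to (2,3). |black|=6 — new cell
Step 4: on BLACK (2,3): turn L to W, flip to white, move to (2,2). |black|=5 — new cell
Step 5: on WHITE (2,2): turn R to N, flip to black, move to (1,2). |black|=6 — new cell
Step 6: on WHITE (1,2): turn R to E, flip to black, move to (1,3). |black|=7 — new cell
No revisit within 6 steps.

Answer: no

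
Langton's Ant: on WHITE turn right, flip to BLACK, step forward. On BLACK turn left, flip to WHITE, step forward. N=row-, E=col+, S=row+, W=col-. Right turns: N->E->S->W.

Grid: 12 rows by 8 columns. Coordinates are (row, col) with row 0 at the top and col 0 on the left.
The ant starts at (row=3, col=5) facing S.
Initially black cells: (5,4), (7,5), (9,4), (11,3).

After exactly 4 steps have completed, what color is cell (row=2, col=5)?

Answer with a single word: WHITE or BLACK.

Answer: BLACK

Derivation:
Step 1: on WHITE (3,5): turn R to W, flip to black, move to (3,4). |black|=5
Step 2: on WHITE (3,4): turn R to N, flip to black, move to (2,4). |black|=6
Step 3: on WHITE (2,4): turn R to E, flip to black, move to (2,5). |black|=7
Step 4: on WHITE (2,5): turn R to S, flip to black, move to (3,5). |black|=8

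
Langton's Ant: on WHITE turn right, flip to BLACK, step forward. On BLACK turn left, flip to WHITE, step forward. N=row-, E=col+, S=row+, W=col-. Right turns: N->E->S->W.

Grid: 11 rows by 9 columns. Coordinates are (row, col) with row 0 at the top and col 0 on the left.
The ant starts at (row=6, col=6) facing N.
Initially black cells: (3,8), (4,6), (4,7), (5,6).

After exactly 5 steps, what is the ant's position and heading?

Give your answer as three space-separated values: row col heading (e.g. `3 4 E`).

Answer: 6 5 W

Derivation:
Step 1: on WHITE (6,6): turn R to E, flip to black, move to (6,7). |black|=5
Step 2: on WHITE (6,7): turn R to S, flip to black, move to (7,7). |black|=6
Step 3: on WHITE (7,7): turn R to W, flip to black, move to (7,6). |black|=7
Step 4: on WHITE (7,6): turn R to N, flip to black, move to (6,6). |black|=8
Step 5: on BLACK (6,6): turn L to W, flip to white, move to (6,5). |black|=7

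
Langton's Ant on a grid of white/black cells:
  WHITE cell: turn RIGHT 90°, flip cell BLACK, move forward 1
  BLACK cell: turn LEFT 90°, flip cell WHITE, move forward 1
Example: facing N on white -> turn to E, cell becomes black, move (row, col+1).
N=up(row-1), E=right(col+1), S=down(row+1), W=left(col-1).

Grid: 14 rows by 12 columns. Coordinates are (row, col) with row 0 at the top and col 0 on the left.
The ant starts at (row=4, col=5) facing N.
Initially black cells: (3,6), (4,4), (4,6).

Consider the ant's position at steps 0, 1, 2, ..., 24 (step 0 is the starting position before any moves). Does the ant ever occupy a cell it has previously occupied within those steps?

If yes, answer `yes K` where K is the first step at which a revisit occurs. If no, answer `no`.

Step 1: on WHITE (4,5): turn R to E, flip to black, move to (4,6). |black|=4 — new cell
Step 2: on BLACK (4,6): turn L to N, flip to white, move to (3,6). |black|=3 — new cell
Step 3: on BLACK (3,6): turn L to W, flip to white, move to (3,5). |black|=2 — new cell
Step 4: on WHITE (3,5): turn R to N, flip to black, move to (2,5). |black|=3 — new cell
Step 5: on WHITE (2,5): turn R to E, flip to black, move to (2,6). |black|=4 — new cell
Step 6: on WHITE (2,6): turn R to S, flip to black, move to (3,6). |black|=5 — REVISIT

Answer: yes 6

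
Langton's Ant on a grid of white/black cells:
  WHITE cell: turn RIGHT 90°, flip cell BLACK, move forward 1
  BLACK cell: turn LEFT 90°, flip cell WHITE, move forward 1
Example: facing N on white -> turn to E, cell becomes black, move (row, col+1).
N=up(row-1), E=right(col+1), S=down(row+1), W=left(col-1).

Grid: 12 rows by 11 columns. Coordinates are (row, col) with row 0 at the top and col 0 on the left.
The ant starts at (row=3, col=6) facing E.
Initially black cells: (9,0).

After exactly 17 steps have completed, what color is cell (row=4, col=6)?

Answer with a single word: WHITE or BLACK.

Step 1: on WHITE (3,6): turn R to S, flip to black, move to (4,6). |black|=2
Step 2: on WHITE (4,6): turn R to W, flip to black, move to (4,5). |black|=3
Step 3: on WHITE (4,5): turn R to N, flip to black, move to (3,5). |black|=4
Step 4: on WHITE (3,5): turn R to E, flip to black, move to (3,6). |black|=5
Step 5: on BLACK (3,6): turn L to N, flip to white, move to (2,6). |black|=4
Step 6: on WHITE (2,6): turn R to E, flip to black, move to (2,7). |black|=5
Step 7: on WHITE (2,7): turn R to S, flip to black, move to (3,7). |black|=6
Step 8: on WHITE (3,7): turn R to W, flip to black, move to (3,6). |black|=7
Step 9: on WHITE (3,6): turn R to N, flip to black, move to (2,6). |black|=8
Step 10: on BLACK (2,6): turn L to W, flip to white, move to (2,5). |black|=7
Step 11: on WHITE (2,5): turn R to N, flip to black, move to (1,5). |black|=8
Step 12: on WHITE (1,5): turn R to E, flip to black, move to (1,6). |black|=9
Step 13: on WHITE (1,6): turn R to S, flip to black, move to (2,6). |black|=10
Step 14: on WHITE (2,6): turn R to W, flip to black, move to (2,5). |black|=11
Step 15: on BLACK (2,5): turn L to S, flip to white, move to (3,5). |black|=10
Step 16: on BLACK (3,5): turn L to E, flip to white, move to (3,6). |black|=9
Step 17: on BLACK (3,6): turn L to N, flip to white, move to (2,6). |black|=8

Answer: BLACK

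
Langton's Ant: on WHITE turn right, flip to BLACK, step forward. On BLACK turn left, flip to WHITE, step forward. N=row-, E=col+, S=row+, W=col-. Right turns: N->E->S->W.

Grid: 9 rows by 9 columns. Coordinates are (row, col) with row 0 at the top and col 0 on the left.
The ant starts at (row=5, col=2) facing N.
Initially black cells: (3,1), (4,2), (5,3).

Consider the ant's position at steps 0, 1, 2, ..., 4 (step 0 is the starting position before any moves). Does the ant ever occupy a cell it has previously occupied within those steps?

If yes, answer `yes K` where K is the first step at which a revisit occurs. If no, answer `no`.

Step 1: on WHITE (5,2): turn R to E, flip to black, move to (5,3). |black|=4 — new cell
Step 2: on BLACK (5,3): turn L to N, flip to white, move to (4,3). |black|=3 — new cell
Step 3: on WHITE (4,3): turn R to E, flip to black, move to (4,4). |black|=4 — new cell
Step 4: on WHITE (4,4): turn R to S, flip to black, move to (5,4). |black|=5 — new cell
No revisit within 4 steps.

Answer: no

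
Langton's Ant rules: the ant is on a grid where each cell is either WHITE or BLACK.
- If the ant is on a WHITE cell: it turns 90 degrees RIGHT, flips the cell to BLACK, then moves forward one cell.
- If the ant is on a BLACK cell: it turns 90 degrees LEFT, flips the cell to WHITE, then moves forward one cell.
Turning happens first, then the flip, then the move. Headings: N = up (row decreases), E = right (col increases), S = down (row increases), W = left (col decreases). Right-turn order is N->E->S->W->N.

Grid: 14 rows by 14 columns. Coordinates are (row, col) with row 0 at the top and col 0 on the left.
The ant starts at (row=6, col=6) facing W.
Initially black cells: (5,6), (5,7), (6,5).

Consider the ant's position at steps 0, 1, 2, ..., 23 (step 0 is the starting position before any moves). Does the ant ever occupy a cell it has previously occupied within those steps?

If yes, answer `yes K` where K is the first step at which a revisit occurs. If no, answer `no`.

Step 1: on WHITE (6,6): turn R to N, flip to black, move to (5,6). |black|=4 — new cell
Step 2: on BLACK (5,6): turn L to W, flip to white, move to (5,5). |black|=3 — new cell
Step 3: on WHITE (5,5): turn R to N, flip to black, move to (4,5). |black|=4 — new cell
Step 4: on WHITE (4,5): turn R to E, flip to black, move to (4,6). |black|=5 — new cell
Step 5: on WHITE (4,6): turn R to S, flip to black, move to (5,6). |black|=6 — REVISIT

Answer: yes 5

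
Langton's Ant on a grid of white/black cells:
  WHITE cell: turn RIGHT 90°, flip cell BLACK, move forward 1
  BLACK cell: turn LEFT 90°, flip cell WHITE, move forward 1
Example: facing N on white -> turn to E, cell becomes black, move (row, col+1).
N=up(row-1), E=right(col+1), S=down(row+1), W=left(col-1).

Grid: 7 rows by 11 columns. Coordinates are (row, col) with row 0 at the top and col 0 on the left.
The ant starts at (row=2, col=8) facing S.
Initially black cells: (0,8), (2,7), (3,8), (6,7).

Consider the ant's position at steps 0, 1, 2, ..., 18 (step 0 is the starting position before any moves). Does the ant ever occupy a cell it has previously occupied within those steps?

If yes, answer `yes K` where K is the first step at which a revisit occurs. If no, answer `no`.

Step 1: on WHITE (2,8): turn R to W, flip to black, move to (2,7). |black|=5 — new cell
Step 2: on BLACK (2,7): turn L to S, flip to white, move to (3,7). |black|=4 — new cell
Step 3: on WHITE (3,7): turn R to W, flip to black, move to (3,6). |black|=5 — new cell
Step 4: on WHITE (3,6): turn R to N, flip to black, move to (2,6). |black|=6 — new cell
Step 5: on WHITE (2,6): turn R to E, flip to black, move to (2,7). |black|=7 — REVISIT

Answer: yes 5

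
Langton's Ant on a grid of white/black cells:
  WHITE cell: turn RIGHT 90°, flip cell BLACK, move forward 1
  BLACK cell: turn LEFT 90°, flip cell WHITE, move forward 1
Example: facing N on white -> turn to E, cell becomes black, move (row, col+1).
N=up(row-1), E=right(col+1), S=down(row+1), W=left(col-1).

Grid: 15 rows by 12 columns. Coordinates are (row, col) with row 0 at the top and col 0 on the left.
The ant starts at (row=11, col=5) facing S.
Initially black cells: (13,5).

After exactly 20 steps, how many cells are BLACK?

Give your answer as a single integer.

Step 1: on WHITE (11,5): turn R to W, flip to black, move to (11,4). |black|=2
Step 2: on WHITE (11,4): turn R to N, flip to black, move to (10,4). |black|=3
Step 3: on WHITE (10,4): turn R to E, flip to black, move to (10,5). |black|=4
Step 4: on WHITE (10,5): turn R to S, flip to black, move to (11,5). |black|=5
Step 5: on BLACK (11,5): turn L to E, flip to white, move to (11,6). |black|=4
Step 6: on WHITE (11,6): turn R to S, flip to black, move to (12,6). |black|=5
Step 7: on WHITE (12,6): turn R to W, flip to black, move to (12,5). |black|=6
Step 8: on WHITE (12,5): turn R to N, flip to black, move to (11,5). |black|=7
Step 9: on WHITE (11,5): turn R to E, flip to black, move to (11,6). |black|=8
Step 10: on BLACK (11,6): turn L to N, flip to white, move to (10,6). |black|=7
Step 11: on WHITE (10,6): turn R to E, flip to black, move to (10,7). |black|=8
Step 12: on WHITE (10,7): turn R to S, flip to black, move to (11,7). |black|=9
Step 13: on WHITE (11,7): turn R to W, flip to black, move to (11,6). |black|=10
Step 14: on WHITE (11,6): turn R to N, flip to black, move to (10,6). |black|=11
Step 15: on BLACK (10,6): turn L to W, flip to white, move to (10,5). |black|=10
Step 16: on BLACK (10,5): turn L to S, flip to white, move to (11,5). |black|=9
Step 17: on BLACK (11,5): turn L to E, flip to white, move to (11,6). |black|=8
Step 18: on BLACK (11,6): turn L to N, flip to white, move to (10,6). |black|=7
Step 19: on WHITE (10,6): turn R to E, flip to black, move to (10,7). |black|=8
Step 20: on BLACK (10,7): turn L to N, flip to white, move to (9,7). |black|=7

Answer: 7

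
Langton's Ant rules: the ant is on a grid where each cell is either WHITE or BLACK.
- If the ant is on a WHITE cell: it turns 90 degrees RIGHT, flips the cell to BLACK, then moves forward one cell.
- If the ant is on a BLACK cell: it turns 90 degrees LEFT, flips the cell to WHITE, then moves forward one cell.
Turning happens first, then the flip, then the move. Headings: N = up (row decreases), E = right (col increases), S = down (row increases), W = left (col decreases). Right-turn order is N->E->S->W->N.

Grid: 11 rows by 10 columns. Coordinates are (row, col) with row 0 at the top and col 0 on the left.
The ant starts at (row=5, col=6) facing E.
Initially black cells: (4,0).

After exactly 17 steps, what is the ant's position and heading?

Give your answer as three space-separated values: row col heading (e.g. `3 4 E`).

Step 1: on WHITE (5,6): turn R to S, flip to black, move to (6,6). |black|=2
Step 2: on WHITE (6,6): turn R to W, flip to black, move to (6,5). |black|=3
Step 3: on WHITE (6,5): turn R to N, flip to black, move to (5,5). |black|=4
Step 4: on WHITE (5,5): turn R to E, flip to black, move to (5,6). |black|=5
Step 5: on BLACK (5,6): turn L to N, flip to white, move to (4,6). |black|=4
Step 6: on WHITE (4,6): turn R to E, flip to black, move to (4,7). |black|=5
Step 7: on WHITE (4,7): turn R to S, flip to black, move to (5,7). |black|=6
Step 8: on WHITE (5,7): turn R to W, flip to black, move to (5,6). |black|=7
Step 9: on WHITE (5,6): turn R to N, flip to black, move to (4,6). |black|=8
Step 10: on BLACK (4,6): turn L to W, flip to white, move to (4,5). |black|=7
Step 11: on WHITE (4,5): turn R to N, flip to black, move to (3,5). |black|=8
Step 12: on WHITE (3,5): turn R to E, flip to black, move to (3,6). |black|=9
Step 13: on WHITE (3,6): turn R to S, flip to black, move to (4,6). |black|=10
Step 14: on WHITE (4,6): turn R to W, flip to black, move to (4,5). |black|=11
Step 15: on BLACK (4,5): turn L to S, flip to white, move to (5,5). |black|=10
Step 16: on BLACK (5,5): turn L to E, flip to white, move to (5,6). |black|=9
Step 17: on BLACK (5,6): turn L to N, flip to white, move to (4,6). |black|=8

Answer: 4 6 N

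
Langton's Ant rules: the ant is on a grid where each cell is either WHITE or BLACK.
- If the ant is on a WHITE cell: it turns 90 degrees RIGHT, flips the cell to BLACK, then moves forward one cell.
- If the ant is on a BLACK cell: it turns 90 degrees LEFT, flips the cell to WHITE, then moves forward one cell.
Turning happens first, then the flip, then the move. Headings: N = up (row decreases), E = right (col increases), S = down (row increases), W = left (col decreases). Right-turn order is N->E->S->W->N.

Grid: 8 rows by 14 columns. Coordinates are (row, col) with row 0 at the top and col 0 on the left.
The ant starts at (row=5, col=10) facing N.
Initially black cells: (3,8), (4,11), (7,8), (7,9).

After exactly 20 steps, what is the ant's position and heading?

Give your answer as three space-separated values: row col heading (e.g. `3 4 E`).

Step 1: on WHITE (5,10): turn R to E, flip to black, move to (5,11). |black|=5
Step 2: on WHITE (5,11): turn R to S, flip to black, move to (6,11). |black|=6
Step 3: on WHITE (6,11): turn R to W, flip to black, move to (6,10). |black|=7
Step 4: on WHITE (6,10): turn R to N, flip to black, move to (5,10). |black|=8
Step 5: on BLACK (5,10): turn L to W, flip to white, move to (5,9). |black|=7
Step 6: on WHITE (5,9): turn R to N, flip to black, move to (4,9). |black|=8
Step 7: on WHITE (4,9): turn R to E, flip to black, move to (4,10). |black|=9
Step 8: on WHITE (4,10): turn R to S, flip to black, move to (5,10). |black|=10
Step 9: on WHITE (5,10): turn R to W, flip to black, move to (5,9). |black|=11
Step 10: on BLACK (5,9): turn L to S, flip to white, move to (6,9). |black|=10
Step 11: on WHITE (6,9): turn R to W, flip to black, move to (6,8). |black|=11
Step 12: on WHITE (6,8): turn R to N, flip to black, move to (5,8). |black|=12
Step 13: on WHITE (5,8): turn R to E, flip to black, move to (5,9). |black|=13
Step 14: on WHITE (5,9): turn R to S, flip to black, move to (6,9). |black|=14
Step 15: on BLACK (6,9): turn L to E, flip to white, move to (6,10). |black|=13
Step 16: on BLACK (6,10): turn L to N, flip to white, move to (5,10). |black|=12
Step 17: on BLACK (5,10): turn L to W, flip to white, move to (5,9). |black|=11
Step 18: on BLACK (5,9): turn L to S, flip to white, move to (6,9). |black|=10
Step 19: on WHITE (6,9): turn R to W, flip to black, move to (6,8). |black|=11
Step 20: on BLACK (6,8): turn L to S, flip to white, move to (7,8). |black|=10

Answer: 7 8 S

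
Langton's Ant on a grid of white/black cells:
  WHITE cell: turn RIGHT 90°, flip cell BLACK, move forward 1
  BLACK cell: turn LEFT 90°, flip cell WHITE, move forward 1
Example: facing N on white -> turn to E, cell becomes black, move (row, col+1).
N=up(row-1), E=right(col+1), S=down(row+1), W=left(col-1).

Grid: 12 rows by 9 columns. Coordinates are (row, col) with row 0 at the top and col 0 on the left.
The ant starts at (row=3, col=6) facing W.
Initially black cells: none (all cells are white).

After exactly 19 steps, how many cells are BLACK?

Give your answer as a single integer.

Step 1: on WHITE (3,6): turn R to N, flip to black, move to (2,6). |black|=1
Step 2: on WHITE (2,6): turn R to E, flip to black, move to (2,7). |black|=2
Step 3: on WHITE (2,7): turn R to S, flip to black, move to (3,7). |black|=3
Step 4: on WHITE (3,7): turn R to W, flip to black, move to (3,6). |black|=4
Step 5: on BLACK (3,6): turn L to S, flip to white, move to (4,6). |black|=3
Step 6: on WHITE (4,6): turn R to W, flip to black, move to (4,5). |black|=4
Step 7: on WHITE (4,5): turn R to N, flip to black, move to (3,5). |black|=5
Step 8: on WHITE (3,5): turn R to E, flip to black, move to (3,6). |black|=6
Step 9: on WHITE (3,6): turn R to S, flip to black, move to (4,6). |black|=7
Step 10: on BLACK (4,6): turn L to E, flip to white, move to (4,7). |black|=6
Step 11: on WHITE (4,7): turn R to S, flip to black, move to (5,7). |black|=7
Step 12: on WHITE (5,7): turn R to W, flip to black, move to (5,6). |black|=8
Step 13: on WHITE (5,6): turn R to N, flip to black, move to (4,6). |black|=9
Step 14: on WHITE (4,6): turn R to E, flip to black, move to (4,7). |black|=10
Step 15: on BLACK (4,7): turn L to N, flip to white, move to (3,7). |black|=9
Step 16: on BLACK (3,7): turn L to W, flip to white, move to (3,6). |black|=8
Step 17: on BLACK (3,6): turn L to S, flip to white, move to (4,6). |black|=7
Step 18: on BLACK (4,6): turn L to E, flip to white, move to (4,7). |black|=6
Step 19: on WHITE (4,7): turn R to S, flip to black, move to (5,7). |black|=7

Answer: 7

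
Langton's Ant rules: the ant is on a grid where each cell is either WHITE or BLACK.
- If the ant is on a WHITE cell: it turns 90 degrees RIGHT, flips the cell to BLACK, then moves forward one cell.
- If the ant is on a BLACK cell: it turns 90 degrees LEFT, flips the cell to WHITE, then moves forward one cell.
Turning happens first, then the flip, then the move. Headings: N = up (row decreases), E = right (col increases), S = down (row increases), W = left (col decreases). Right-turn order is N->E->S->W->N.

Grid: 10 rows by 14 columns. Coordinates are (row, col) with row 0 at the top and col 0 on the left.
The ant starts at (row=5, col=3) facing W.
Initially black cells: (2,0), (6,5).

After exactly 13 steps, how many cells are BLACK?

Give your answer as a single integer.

Answer: 11

Derivation:
Step 1: on WHITE (5,3): turn R to N, flip to black, move to (4,3). |black|=3
Step 2: on WHITE (4,3): turn R to E, flip to black, move to (4,4). |black|=4
Step 3: on WHITE (4,4): turn R to S, flip to black, move to (5,4). |black|=5
Step 4: on WHITE (5,4): turn R to W, flip to black, move to (5,3). |black|=6
Step 5: on BLACK (5,3): turn L to S, flip to white, move to (6,3). |black|=5
Step 6: on WHITE (6,3): turn R to W, flip to black, move to (6,2). |black|=6
Step 7: on WHITE (6,2): turn R to N, flip to black, move to (5,2). |black|=7
Step 8: on WHITE (5,2): turn R to E, flip to black, move to (5,3). |black|=8
Step 9: on WHITE (5,3): turn R to S, flip to black, move to (6,3). |black|=9
Step 10: on BLACK (6,3): turn L to E, flip to white, move to (6,4). |black|=8
Step 11: on WHITE (6,4): turn R to S, flip to black, move to (7,4). |black|=9
Step 12: on WHITE (7,4): turn R to W, flip to black, move to (7,3). |black|=10
Step 13: on WHITE (7,3): turn R to N, flip to black, move to (6,3). |black|=11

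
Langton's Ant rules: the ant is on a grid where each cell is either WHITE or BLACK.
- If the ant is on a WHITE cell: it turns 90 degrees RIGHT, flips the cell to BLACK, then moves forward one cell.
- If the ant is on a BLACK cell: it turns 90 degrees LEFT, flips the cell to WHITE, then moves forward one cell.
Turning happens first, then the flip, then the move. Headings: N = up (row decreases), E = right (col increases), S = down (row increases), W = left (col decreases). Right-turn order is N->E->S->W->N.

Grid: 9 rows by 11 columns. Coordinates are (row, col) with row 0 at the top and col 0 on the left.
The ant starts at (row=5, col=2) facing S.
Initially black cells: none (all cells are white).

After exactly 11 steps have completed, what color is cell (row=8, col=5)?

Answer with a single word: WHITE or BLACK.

Step 1: on WHITE (5,2): turn R to W, flip to black, move to (5,1). |black|=1
Step 2: on WHITE (5,1): turn R to N, flip to black, move to (4,1). |black|=2
Step 3: on WHITE (4,1): turn R to E, flip to black, move to (4,2). |black|=3
Step 4: on WHITE (4,2): turn R to S, flip to black, move to (5,2). |black|=4
Step 5: on BLACK (5,2): turn L to E, flip to white, move to (5,3). |black|=3
Step 6: on WHITE (5,3): turn R to S, flip to black, move to (6,3). |black|=4
Step 7: on WHITE (6,3): turn R to W, flip to black, move to (6,2). |black|=5
Step 8: on WHITE (6,2): turn R to N, flip to black, move to (5,2). |black|=6
Step 9: on WHITE (5,2): turn R to E, flip to black, move to (5,3). |black|=7
Step 10: on BLACK (5,3): turn L to N, flip to white, move to (4,3). |black|=6
Step 11: on WHITE (4,3): turn R to E, flip to black, move to (4,4). |black|=7

Answer: WHITE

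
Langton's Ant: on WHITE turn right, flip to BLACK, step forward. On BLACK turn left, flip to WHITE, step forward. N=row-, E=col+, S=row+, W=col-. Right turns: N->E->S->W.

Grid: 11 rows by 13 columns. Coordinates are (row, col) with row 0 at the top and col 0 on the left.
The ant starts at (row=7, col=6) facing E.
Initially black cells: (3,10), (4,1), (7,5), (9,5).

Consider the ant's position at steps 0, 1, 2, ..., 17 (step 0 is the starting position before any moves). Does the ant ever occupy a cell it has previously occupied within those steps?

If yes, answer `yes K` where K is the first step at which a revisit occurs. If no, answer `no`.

Step 1: on WHITE (7,6): turn R to S, flip to black, move to (8,6). |black|=5 — new cell
Step 2: on WHITE (8,6): turn R to W, flip to black, move to (8,5). |black|=6 — new cell
Step 3: on WHITE (8,5): turn R to N, flip to black, move to (7,5). |black|=7 — new cell
Step 4: on BLACK (7,5): turn L to W, flip to white, move to (7,4). |black|=6 — new cell
Step 5: on WHITE (7,4): turn R to N, flip to black, move to (6,4). |black|=7 — new cell
Step 6: on WHITE (6,4): turn R to E, flip to black, move to (6,5). |black|=8 — new cell
Step 7: on WHITE (6,5): turn R to S, flip to black, move to (7,5). |black|=9 — REVISIT

Answer: yes 7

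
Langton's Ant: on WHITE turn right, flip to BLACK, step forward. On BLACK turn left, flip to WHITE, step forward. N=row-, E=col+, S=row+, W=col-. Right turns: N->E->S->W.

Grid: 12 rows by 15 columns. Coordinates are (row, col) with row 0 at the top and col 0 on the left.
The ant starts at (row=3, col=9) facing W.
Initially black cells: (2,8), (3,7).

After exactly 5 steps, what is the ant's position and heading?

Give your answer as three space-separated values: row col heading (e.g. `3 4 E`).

Step 1: on WHITE (3,9): turn R to N, flip to black, move to (2,9). |black|=3
Step 2: on WHITE (2,9): turn R to E, flip to black, move to (2,10). |black|=4
Step 3: on WHITE (2,10): turn R to S, flip to black, move to (3,10). |black|=5
Step 4: on WHITE (3,10): turn R to W, flip to black, move to (3,9). |black|=6
Step 5: on BLACK (3,9): turn L to S, flip to white, move to (4,9). |black|=5

Answer: 4 9 S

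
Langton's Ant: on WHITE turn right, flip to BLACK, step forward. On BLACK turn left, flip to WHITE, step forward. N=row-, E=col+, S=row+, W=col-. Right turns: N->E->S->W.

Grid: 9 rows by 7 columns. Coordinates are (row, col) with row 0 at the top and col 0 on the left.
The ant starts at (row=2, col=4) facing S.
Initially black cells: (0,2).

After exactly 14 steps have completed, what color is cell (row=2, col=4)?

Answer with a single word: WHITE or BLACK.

Step 1: on WHITE (2,4): turn R to W, flip to black, move to (2,3). |black|=2
Step 2: on WHITE (2,3): turn R to N, flip to black, move to (1,3). |black|=3
Step 3: on WHITE (1,3): turn R to E, flip to black, move to (1,4). |black|=4
Step 4: on WHITE (1,4): turn R to S, flip to black, move to (2,4). |black|=5
Step 5: on BLACK (2,4): turn L to E, flip to white, move to (2,5). |black|=4
Step 6: on WHITE (2,5): turn R to S, flip to black, move to (3,5). |black|=5
Step 7: on WHITE (3,5): turn R to W, flip to black, move to (3,4). |black|=6
Step 8: on WHITE (3,4): turn R to N, flip to black, move to (2,4). |black|=7
Step 9: on WHITE (2,4): turn R to E, flip to black, move to (2,5). |black|=8
Step 10: on BLACK (2,5): turn L to N, flip to white, move to (1,5). |black|=7
Step 11: on WHITE (1,5): turn R to E, flip to black, move to (1,6). |black|=8
Step 12: on WHITE (1,6): turn R to S, flip to black, move to (2,6). |black|=9
Step 13: on WHITE (2,6): turn R to W, flip to black, move to (2,5). |black|=10
Step 14: on WHITE (2,5): turn R to N, flip to black, move to (1,5). |black|=11

Answer: BLACK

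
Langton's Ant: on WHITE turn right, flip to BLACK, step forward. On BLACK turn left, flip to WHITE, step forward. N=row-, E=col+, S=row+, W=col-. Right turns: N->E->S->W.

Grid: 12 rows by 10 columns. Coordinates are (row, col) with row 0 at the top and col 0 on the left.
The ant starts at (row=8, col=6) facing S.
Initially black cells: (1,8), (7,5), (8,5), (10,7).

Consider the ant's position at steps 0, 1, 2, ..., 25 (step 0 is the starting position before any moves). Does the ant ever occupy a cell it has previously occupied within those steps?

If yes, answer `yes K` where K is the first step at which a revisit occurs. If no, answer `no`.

Step 1: on WHITE (8,6): turn R to W, flip to black, move to (8,5). |black|=5 — new cell
Step 2: on BLACK (8,5): turn L to S, flip to white, move to (9,5). |black|=4 — new cell
Step 3: on WHITE (9,5): turn R to W, flip to black, move to (9,4). |black|=5 — new cell
Step 4: on WHITE (9,4): turn R to N, flip to black, move to (8,4). |black|=6 — new cell
Step 5: on WHITE (8,4): turn R to E, flip to black, move to (8,5). |black|=7 — REVISIT

Answer: yes 5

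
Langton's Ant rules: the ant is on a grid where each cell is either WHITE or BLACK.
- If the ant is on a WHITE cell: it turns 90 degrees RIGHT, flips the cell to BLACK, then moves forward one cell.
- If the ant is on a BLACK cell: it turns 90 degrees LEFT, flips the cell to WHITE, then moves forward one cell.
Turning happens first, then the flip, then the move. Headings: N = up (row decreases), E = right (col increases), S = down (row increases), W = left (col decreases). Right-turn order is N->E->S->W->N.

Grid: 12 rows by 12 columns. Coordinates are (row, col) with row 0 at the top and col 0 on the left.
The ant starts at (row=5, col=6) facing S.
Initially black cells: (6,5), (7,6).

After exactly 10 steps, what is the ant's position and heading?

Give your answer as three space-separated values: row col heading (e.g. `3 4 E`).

Answer: 4 7 N

Derivation:
Step 1: on WHITE (5,6): turn R to W, flip to black, move to (5,5). |black|=3
Step 2: on WHITE (5,5): turn R to N, flip to black, move to (4,5). |black|=4
Step 3: on WHITE (4,5): turn R to E, flip to black, move to (4,6). |black|=5
Step 4: on WHITE (4,6): turn R to S, flip to black, move to (5,6). |black|=6
Step 5: on BLACK (5,6): turn L to E, flip to white, move to (5,7). |black|=5
Step 6: on WHITE (5,7): turn R to S, flip to black, move to (6,7). |black|=6
Step 7: on WHITE (6,7): turn R to W, flip to black, move to (6,6). |black|=7
Step 8: on WHITE (6,6): turn R to N, flip to black, move to (5,6). |black|=8
Step 9: on WHITE (5,6): turn R to E, flip to black, move to (5,7). |black|=9
Step 10: on BLACK (5,7): turn L to N, flip to white, move to (4,7). |black|=8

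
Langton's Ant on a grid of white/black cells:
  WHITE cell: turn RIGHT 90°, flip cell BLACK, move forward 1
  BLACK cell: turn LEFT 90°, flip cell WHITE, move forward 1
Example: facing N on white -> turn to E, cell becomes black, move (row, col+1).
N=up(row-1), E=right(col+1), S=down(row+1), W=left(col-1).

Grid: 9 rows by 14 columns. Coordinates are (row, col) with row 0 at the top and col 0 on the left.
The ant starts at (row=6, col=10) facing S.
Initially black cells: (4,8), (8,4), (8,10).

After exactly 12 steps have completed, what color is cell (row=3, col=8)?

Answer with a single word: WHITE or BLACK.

Step 1: on WHITE (6,10): turn R to W, flip to black, move to (6,9). |black|=4
Step 2: on WHITE (6,9): turn R to N, flip to black, move to (5,9). |black|=5
Step 3: on WHITE (5,9): turn R to E, flip to black, move to (5,10). |black|=6
Step 4: on WHITE (5,10): turn R to S, flip to black, move to (6,10). |black|=7
Step 5: on BLACK (6,10): turn L to E, flip to white, move to (6,11). |black|=6
Step 6: on WHITE (6,11): turn R to S, flip to black, move to (7,11). |black|=7
Step 7: on WHITE (7,11): turn R to W, flip to black, move to (7,10). |black|=8
Step 8: on WHITE (7,10): turn R to N, flip to black, move to (6,10). |black|=9
Step 9: on WHITE (6,10): turn R to E, flip to black, move to (6,11). |black|=10
Step 10: on BLACK (6,11): turn L to N, flip to white, move to (5,11). |black|=9
Step 11: on WHITE (5,11): turn R to E, flip to black, move to (5,12). |black|=10
Step 12: on WHITE (5,12): turn R to S, flip to black, move to (6,12). |black|=11

Answer: WHITE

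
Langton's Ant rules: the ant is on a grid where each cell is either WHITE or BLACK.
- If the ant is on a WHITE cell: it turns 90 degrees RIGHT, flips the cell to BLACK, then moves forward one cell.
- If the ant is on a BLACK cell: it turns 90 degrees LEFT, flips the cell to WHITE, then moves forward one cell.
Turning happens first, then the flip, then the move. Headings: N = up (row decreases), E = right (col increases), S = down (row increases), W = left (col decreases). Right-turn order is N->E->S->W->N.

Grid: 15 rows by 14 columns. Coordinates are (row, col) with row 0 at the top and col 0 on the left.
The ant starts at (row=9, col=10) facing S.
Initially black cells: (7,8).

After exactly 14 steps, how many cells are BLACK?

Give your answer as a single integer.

Step 1: on WHITE (9,10): turn R to W, flip to black, move to (9,9). |black|=2
Step 2: on WHITE (9,9): turn R to N, flip to black, move to (8,9). |black|=3
Step 3: on WHITE (8,9): turn R to E, flip to black, move to (8,10). |black|=4
Step 4: on WHITE (8,10): turn R to S, flip to black, move to (9,10). |black|=5
Step 5: on BLACK (9,10): turn L to E, flip to white, move to (9,11). |black|=4
Step 6: on WHITE (9,11): turn R to S, flip to black, move to (10,11). |black|=5
Step 7: on WHITE (10,11): turn R to W, flip to black, move to (10,10). |black|=6
Step 8: on WHITE (10,10): turn R to N, flip to black, move to (9,10). |black|=7
Step 9: on WHITE (9,10): turn R to E, flip to black, move to (9,11). |black|=8
Step 10: on BLACK (9,11): turn L to N, flip to white, move to (8,11). |black|=7
Step 11: on WHITE (8,11): turn R to E, flip to black, move to (8,12). |black|=8
Step 12: on WHITE (8,12): turn R to S, flip to black, move to (9,12). |black|=9
Step 13: on WHITE (9,12): turn R to W, flip to black, move to (9,11). |black|=10
Step 14: on WHITE (9,11): turn R to N, flip to black, move to (8,11). |black|=11

Answer: 11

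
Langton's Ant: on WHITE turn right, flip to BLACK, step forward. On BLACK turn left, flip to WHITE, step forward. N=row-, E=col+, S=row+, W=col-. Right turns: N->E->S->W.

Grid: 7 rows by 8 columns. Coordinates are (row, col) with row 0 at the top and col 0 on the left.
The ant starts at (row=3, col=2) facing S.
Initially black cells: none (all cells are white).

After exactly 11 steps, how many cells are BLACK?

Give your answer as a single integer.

Step 1: on WHITE (3,2): turn R to W, flip to black, move to (3,1). |black|=1
Step 2: on WHITE (3,1): turn R to N, flip to black, move to (2,1). |black|=2
Step 3: on WHITE (2,1): turn R to E, flip to black, move to (2,2). |black|=3
Step 4: on WHITE (2,2): turn R to S, flip to black, move to (3,2). |black|=4
Step 5: on BLACK (3,2): turn L to E, flip to white, move to (3,3). |black|=3
Step 6: on WHITE (3,3): turn R to S, flip to black, move to (4,3). |black|=4
Step 7: on WHITE (4,3): turn R to W, flip to black, move to (4,2). |black|=5
Step 8: on WHITE (4,2): turn R to N, flip to black, move to (3,2). |black|=6
Step 9: on WHITE (3,2): turn R to E, flip to black, move to (3,3). |black|=7
Step 10: on BLACK (3,3): turn L to N, flip to white, move to (2,3). |black|=6
Step 11: on WHITE (2,3): turn R to E, flip to black, move to (2,4). |black|=7

Answer: 7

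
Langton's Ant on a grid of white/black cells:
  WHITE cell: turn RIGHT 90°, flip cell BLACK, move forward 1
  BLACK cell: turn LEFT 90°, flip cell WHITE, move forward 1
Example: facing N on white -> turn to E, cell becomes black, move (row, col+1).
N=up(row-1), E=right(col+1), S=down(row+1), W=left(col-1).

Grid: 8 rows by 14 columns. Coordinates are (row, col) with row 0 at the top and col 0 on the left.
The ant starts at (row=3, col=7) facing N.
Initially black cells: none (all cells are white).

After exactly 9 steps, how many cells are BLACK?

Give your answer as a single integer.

Answer: 7

Derivation:
Step 1: on WHITE (3,7): turn R to E, flip to black, move to (3,8). |black|=1
Step 2: on WHITE (3,8): turn R to S, flip to black, move to (4,8). |black|=2
Step 3: on WHITE (4,8): turn R to W, flip to black, move to (4,7). |black|=3
Step 4: on WHITE (4,7): turn R to N, flip to black, move to (3,7). |black|=4
Step 5: on BLACK (3,7): turn L to W, flip to white, move to (3,6). |black|=3
Step 6: on WHITE (3,6): turn R to N, flip to black, move to (2,6). |black|=4
Step 7: on WHITE (2,6): turn R to E, flip to black, move to (2,7). |black|=5
Step 8: on WHITE (2,7): turn R to S, flip to black, move to (3,7). |black|=6
Step 9: on WHITE (3,7): turn R to W, flip to black, move to (3,6). |black|=7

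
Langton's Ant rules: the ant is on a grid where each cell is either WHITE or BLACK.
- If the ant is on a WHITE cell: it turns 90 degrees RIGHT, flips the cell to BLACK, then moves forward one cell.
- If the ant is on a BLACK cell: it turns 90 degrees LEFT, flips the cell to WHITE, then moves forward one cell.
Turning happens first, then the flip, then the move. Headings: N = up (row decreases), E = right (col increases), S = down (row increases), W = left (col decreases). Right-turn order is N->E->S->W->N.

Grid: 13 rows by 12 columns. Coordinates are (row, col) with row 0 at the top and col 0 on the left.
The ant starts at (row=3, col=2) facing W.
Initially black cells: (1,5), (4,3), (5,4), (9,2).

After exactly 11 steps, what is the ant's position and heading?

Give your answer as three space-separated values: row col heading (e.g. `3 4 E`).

Step 1: on WHITE (3,2): turn R to N, flip to black, move to (2,2). |black|=5
Step 2: on WHITE (2,2): turn R to E, flip to black, move to (2,3). |black|=6
Step 3: on WHITE (2,3): turn R to S, flip to black, move to (3,3). |black|=7
Step 4: on WHITE (3,3): turn R to W, flip to black, move to (3,2). |black|=8
Step 5: on BLACK (3,2): turn L to S, flip to white, move to (4,2). |black|=7
Step 6: on WHITE (4,2): turn R to W, flip to black, move to (4,1). |black|=8
Step 7: on WHITE (4,1): turn R to N, flip to black, move to (3,1). |black|=9
Step 8: on WHITE (3,1): turn R to E, flip to black, move to (3,2). |black|=10
Step 9: on WHITE (3,2): turn R to S, flip to black, move to (4,2). |black|=11
Step 10: on BLACK (4,2): turn L to E, flip to white, move to (4,3). |black|=10
Step 11: on BLACK (4,3): turn L to N, flip to white, move to (3,3). |black|=9

Answer: 3 3 N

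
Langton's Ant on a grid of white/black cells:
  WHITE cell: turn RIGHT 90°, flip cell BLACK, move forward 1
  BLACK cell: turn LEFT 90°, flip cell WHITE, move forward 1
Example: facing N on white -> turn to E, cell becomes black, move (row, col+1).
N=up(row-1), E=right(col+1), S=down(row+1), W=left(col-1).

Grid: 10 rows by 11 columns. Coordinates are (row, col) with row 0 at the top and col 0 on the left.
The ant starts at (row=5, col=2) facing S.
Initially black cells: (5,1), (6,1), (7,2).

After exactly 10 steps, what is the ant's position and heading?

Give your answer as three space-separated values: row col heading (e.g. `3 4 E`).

Answer: 6 3 N

Derivation:
Step 1: on WHITE (5,2): turn R to W, flip to black, move to (5,1). |black|=4
Step 2: on BLACK (5,1): turn L to S, flip to white, move to (6,1). |black|=3
Step 3: on BLACK (6,1): turn L to E, flip to white, move to (6,2). |black|=2
Step 4: on WHITE (6,2): turn R to S, flip to black, move to (7,2). |black|=3
Step 5: on BLACK (7,2): turn L to E, flip to white, move to (7,3). |black|=2
Step 6: on WHITE (7,3): turn R to S, flip to black, move to (8,3). |black|=3
Step 7: on WHITE (8,3): turn R to W, flip to black, move to (8,2). |black|=4
Step 8: on WHITE (8,2): turn R to N, flip to black, move to (7,2). |black|=5
Step 9: on WHITE (7,2): turn R to E, flip to black, move to (7,3). |black|=6
Step 10: on BLACK (7,3): turn L to N, flip to white, move to (6,3). |black|=5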